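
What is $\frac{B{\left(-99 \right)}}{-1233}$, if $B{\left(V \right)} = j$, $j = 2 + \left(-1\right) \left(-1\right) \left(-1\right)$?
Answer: $- \frac{1}{1233} \approx -0.00081103$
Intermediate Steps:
$j = 1$ ($j = 2 + 1 \left(-1\right) = 2 - 1 = 1$)
$B{\left(V \right)} = 1$
$\frac{B{\left(-99 \right)}}{-1233} = 1 \frac{1}{-1233} = 1 \left(- \frac{1}{1233}\right) = - \frac{1}{1233}$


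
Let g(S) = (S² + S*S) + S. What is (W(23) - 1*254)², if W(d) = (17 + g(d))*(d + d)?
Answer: 2525464516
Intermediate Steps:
g(S) = S + 2*S² (g(S) = (S² + S²) + S = 2*S² + S = S + 2*S²)
W(d) = 2*d*(17 + d*(1 + 2*d)) (W(d) = (17 + d*(1 + 2*d))*(d + d) = (17 + d*(1 + 2*d))*(2*d) = 2*d*(17 + d*(1 + 2*d)))
(W(23) - 1*254)² = (2*23*(17 + 23*(1 + 2*23)) - 1*254)² = (2*23*(17 + 23*(1 + 46)) - 254)² = (2*23*(17 + 23*47) - 254)² = (2*23*(17 + 1081) - 254)² = (2*23*1098 - 254)² = (50508 - 254)² = 50254² = 2525464516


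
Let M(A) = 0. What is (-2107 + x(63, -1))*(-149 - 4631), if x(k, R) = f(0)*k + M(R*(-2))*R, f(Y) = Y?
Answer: 10071460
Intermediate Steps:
x(k, R) = 0 (x(k, R) = 0*k + 0*R = 0 + 0 = 0)
(-2107 + x(63, -1))*(-149 - 4631) = (-2107 + 0)*(-149 - 4631) = -2107*(-4780) = 10071460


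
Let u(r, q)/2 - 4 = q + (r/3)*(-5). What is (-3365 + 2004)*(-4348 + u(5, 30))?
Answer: 17543290/3 ≈ 5.8478e+6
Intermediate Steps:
u(r, q) = 8 + 2*q - 10*r/3 (u(r, q) = 8 + 2*(q + (r/3)*(-5)) = 8 + 2*(q - 5*r/3) = 8 + (2*q - 10*r/3) = 8 + 2*q - 10*r/3)
(-3365 + 2004)*(-4348 + u(5, 30)) = (-3365 + 2004)*(-4348 + (8 + 2*30 - 10/3*5)) = -1361*(-4348 + (8 + 60 - 50/3)) = -1361*(-4348 + 154/3) = -1361*(-12890/3) = 17543290/3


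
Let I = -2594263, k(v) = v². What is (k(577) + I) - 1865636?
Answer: -4126970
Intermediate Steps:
(k(577) + I) - 1865636 = (577² - 2594263) - 1865636 = (332929 - 2594263) - 1865636 = -2261334 - 1865636 = -4126970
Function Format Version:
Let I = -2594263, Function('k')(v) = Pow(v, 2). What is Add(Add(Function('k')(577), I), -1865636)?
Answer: -4126970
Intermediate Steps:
Add(Add(Function('k')(577), I), -1865636) = Add(Add(Pow(577, 2), -2594263), -1865636) = Add(Add(332929, -2594263), -1865636) = Add(-2261334, -1865636) = -4126970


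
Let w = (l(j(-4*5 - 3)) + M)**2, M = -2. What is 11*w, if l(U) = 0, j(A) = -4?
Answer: 44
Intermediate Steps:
w = 4 (w = (0 - 2)**2 = (-2)**2 = 4)
11*w = 11*4 = 44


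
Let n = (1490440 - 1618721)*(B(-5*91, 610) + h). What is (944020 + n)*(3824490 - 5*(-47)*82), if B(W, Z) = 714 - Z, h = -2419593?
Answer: 1193008595278093040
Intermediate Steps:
n = 310374468409 (n = (1490440 - 1618721)*((714 - 1*610) - 2419593) = -128281*((714 - 610) - 2419593) = -128281*(104 - 2419593) = -128281*(-2419489) = 310374468409)
(944020 + n)*(3824490 - 5*(-47)*82) = (944020 + 310374468409)*(3824490 - 5*(-47)*82) = 310375412429*(3824490 + 235*82) = 310375412429*(3824490 + 19270) = 310375412429*3843760 = 1193008595278093040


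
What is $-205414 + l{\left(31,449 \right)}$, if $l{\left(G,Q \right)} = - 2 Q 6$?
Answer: $-210802$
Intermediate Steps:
$l{\left(G,Q \right)} = - 12 Q$
$-205414 + l{\left(31,449 \right)} = -205414 - 5388 = -210802$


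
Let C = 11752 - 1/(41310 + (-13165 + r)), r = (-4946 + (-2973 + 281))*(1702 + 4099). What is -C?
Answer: -520377302537/44279893 ≈ -11752.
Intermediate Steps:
r = -44308038 (r = (-4946 - 2692)*5801 = -7638*5801 = -44308038)
C = 520377302537/44279893 (C = 11752 - 1/(41310 + (-13165 - 44308038)) = 11752 - 1/(41310 - 44321203) = 11752 - 1/(-44279893) = 11752 - 1*(-1/44279893) = 11752 + 1/44279893 = 520377302537/44279893 ≈ 11752.)
-C = -1*520377302537/44279893 = -520377302537/44279893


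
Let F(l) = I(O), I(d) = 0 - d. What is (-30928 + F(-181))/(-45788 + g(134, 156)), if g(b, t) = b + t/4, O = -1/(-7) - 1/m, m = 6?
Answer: 259795/383166 ≈ 0.67802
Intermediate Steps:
O = -1/42 (O = -1/(-7) - 1/6 = -1*(-⅐) - 1*⅙ = ⅐ - ⅙ = -1/42 ≈ -0.023810)
g(b, t) = b + t/4 (g(b, t) = b + t*(¼) = b + t/4)
I(d) = -d
F(l) = 1/42 (F(l) = -1*(-1/42) = 1/42)
(-30928 + F(-181))/(-45788 + g(134, 156)) = (-30928 + 1/42)/(-45788 + (134 + (¼)*156)) = -1298975/(42*(-45788 + (134 + 39))) = -1298975/(42*(-45788 + 173)) = -1298975/42/(-45615) = -1298975/42*(-1/45615) = 259795/383166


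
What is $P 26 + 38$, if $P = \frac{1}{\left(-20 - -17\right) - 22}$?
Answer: $\frac{924}{25} \approx 36.96$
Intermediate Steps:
$P = - \frac{1}{25}$ ($P = \frac{1}{\left(-20 + 17\right) - 22} = \frac{1}{-3 - 22} = \frac{1}{-25} = - \frac{1}{25} \approx -0.04$)
$P 26 + 38 = \left(- \frac{1}{25}\right) 26 + 38 = - \frac{26}{25} + 38 = \frac{924}{25}$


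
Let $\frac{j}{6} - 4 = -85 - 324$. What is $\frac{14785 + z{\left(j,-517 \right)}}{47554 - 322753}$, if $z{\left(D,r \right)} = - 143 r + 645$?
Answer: $- \frac{29787}{91733} \approx -0.32471$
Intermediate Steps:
$j = -2430$ ($j = 24 + 6 \left(-85 - 324\right) = 24 + 6 \left(-409\right) = 24 - 2454 = -2430$)
$z{\left(D,r \right)} = 645 - 143 r$
$\frac{14785 + z{\left(j,-517 \right)}}{47554 - 322753} = \frac{14785 + \left(645 - -73931\right)}{47554 - 322753} = \frac{14785 + \left(645 + 73931\right)}{-275199} = \left(14785 + 74576\right) \left(- \frac{1}{275199}\right) = 89361 \left(- \frac{1}{275199}\right) = - \frac{29787}{91733}$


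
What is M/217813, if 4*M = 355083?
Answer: 355083/871252 ≈ 0.40755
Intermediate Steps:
M = 355083/4 (M = (¼)*355083 = 355083/4 ≈ 88771.)
M/217813 = (355083/4)/217813 = (355083/4)*(1/217813) = 355083/871252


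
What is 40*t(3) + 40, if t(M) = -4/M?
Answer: -40/3 ≈ -13.333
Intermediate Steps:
40*t(3) + 40 = 40*(-4/3) + 40 = -160/3 + 40 = -40/3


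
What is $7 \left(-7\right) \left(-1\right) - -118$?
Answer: $167$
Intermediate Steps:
$7 \left(-7\right) \left(-1\right) - -118 = \left(-49\right) \left(-1\right) + \left(-78 + 196\right) = 49 + 118 = 167$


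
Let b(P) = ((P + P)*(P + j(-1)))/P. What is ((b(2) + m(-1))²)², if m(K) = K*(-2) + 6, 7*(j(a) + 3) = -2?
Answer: 2085136/2401 ≈ 868.44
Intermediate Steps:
j(a) = -23/7 (j(a) = -3 + (⅐)*(-2) = -3 - 2/7 = -23/7)
m(K) = 6 - 2*K (m(K) = -2*K + 6 = 6 - 2*K)
b(P) = -46/7 + 2*P (b(P) = ((P + P)*(P - 23/7))/P = ((2*P)*(-23/7 + P))/P = (2*P*(-23/7 + P))/P = -46/7 + 2*P)
((b(2) + m(-1))²)² = (((-46/7 + 2*2) + (6 - 2*(-1)))²)² = (((-46/7 + 4) + (6 + 2))²)² = ((-18/7 + 8)²)² = ((38/7)²)² = (1444/49)² = 2085136/2401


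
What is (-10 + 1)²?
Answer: 81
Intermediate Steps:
(-10 + 1)² = (-9)² = 81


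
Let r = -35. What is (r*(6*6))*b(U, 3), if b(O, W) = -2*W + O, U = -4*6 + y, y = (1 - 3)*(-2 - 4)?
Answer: 22680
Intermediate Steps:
y = 12 (y = -2*(-6) = 12)
U = -12 (U = -4*6 + 12 = -24 + 12 = -12)
b(O, W) = O - 2*W
(r*(6*6))*b(U, 3) = (-210*6)*(-12 - 2*3) = (-35*36)*(-12 - 6) = -1260*(-18) = 22680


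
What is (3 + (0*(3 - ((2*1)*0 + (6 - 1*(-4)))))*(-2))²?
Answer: 9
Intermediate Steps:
(3 + (0*(3 - ((2*1)*0 + (6 - 1*(-4)))))*(-2))² = (3 + (0*(3 - (2*0 + (6 + 4))))*(-2))² = (3 + (0*(3 - (0 + 10)))*(-2))² = (3 + (0*(3 - 1*10))*(-2))² = (3 + (0*(3 - 10))*(-2))² = (3 + (0*(-7))*(-2))² = (3 + 0*(-2))² = (3 + 0)² = 3² = 9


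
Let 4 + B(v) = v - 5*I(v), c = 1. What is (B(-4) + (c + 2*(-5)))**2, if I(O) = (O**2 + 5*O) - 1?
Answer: 64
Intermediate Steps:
I(O) = -1 + O**2 + 5*O
B(v) = 1 - 24*v - 5*v**2 (B(v) = -4 + (v - 5*(-1 + v**2 + 5*v)) = -4 + (v + (5 - 25*v - 5*v**2)) = -4 + (5 - 24*v - 5*v**2) = 1 - 24*v - 5*v**2)
(B(-4) + (c + 2*(-5)))**2 = ((1 - 24*(-4) - 5*(-4)**2) + (1 + 2*(-5)))**2 = ((1 + 96 - 5*16) + (1 - 10))**2 = ((1 + 96 - 80) - 9)**2 = (17 - 9)**2 = 8**2 = 64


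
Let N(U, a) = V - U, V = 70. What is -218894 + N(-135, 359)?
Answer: -218689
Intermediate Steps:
N(U, a) = 70 - U
-218894 + N(-135, 359) = -218894 + (70 - 1*(-135)) = -218894 + (70 + 135) = -218894 + 205 = -218689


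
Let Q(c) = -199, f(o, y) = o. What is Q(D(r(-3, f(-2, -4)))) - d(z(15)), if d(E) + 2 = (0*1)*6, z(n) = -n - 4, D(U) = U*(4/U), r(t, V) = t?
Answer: -197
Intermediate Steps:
D(U) = 4
z(n) = -4 - n
d(E) = -2 (d(E) = -2 + (0*1)*6 = -2 + 0*6 = -2 + 0 = -2)
Q(D(r(-3, f(-2, -4)))) - d(z(15)) = -199 - 1*(-2) = -199 + 2 = -197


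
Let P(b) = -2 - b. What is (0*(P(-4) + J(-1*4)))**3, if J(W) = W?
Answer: 0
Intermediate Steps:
(0*(P(-4) + J(-1*4)))**3 = (0*((-2 - 1*(-4)) - 1*4))**3 = (0*((-2 + 4) - 4))**3 = (0*(2 - 4))**3 = (0*(-2))**3 = 0**3 = 0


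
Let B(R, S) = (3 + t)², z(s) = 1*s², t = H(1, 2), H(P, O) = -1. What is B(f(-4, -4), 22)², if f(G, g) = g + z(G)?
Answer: 16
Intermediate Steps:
t = -1
z(s) = s²
f(G, g) = g + G²
B(R, S) = 4 (B(R, S) = (3 - 1)² = 2² = 4)
B(f(-4, -4), 22)² = 4² = 16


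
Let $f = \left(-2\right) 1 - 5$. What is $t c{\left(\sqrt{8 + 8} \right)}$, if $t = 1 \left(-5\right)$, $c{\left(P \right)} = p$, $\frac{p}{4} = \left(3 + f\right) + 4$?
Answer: $0$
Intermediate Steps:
$f = -7$ ($f = -2 - 5 = -7$)
$p = 0$ ($p = 4 \left(\left(3 - 7\right) + 4\right) = 4 \left(-4 + 4\right) = 4 \cdot 0 = 0$)
$c{\left(P \right)} = 0$
$t = -5$
$t c{\left(\sqrt{8 + 8} \right)} = \left(-5\right) 0 = 0$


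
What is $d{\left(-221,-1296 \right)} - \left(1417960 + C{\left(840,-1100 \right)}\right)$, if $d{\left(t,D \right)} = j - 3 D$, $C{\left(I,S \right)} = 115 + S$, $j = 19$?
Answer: $-1413068$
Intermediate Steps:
$d{\left(t,D \right)} = 19 - 3 D$
$d{\left(-221,-1296 \right)} - \left(1417960 + C{\left(840,-1100 \right)}\right) = \left(19 - -3888\right) - \left(1417960 + \left(115 - 1100\right)\right) = \left(19 + 3888\right) - \left(1417960 - 985\right) = 3907 - 1416975 = -1413068$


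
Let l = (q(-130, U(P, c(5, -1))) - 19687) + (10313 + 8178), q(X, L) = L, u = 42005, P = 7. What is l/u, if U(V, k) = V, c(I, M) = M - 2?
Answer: -1189/42005 ≈ -0.028306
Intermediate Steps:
c(I, M) = -2 + M
l = -1189 (l = (7 - 19687) + (10313 + 8178) = -19680 + 18491 = -1189)
l/u = -1189/42005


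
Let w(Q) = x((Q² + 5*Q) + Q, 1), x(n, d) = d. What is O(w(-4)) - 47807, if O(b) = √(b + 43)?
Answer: -47807 + 2*√11 ≈ -47800.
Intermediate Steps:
w(Q) = 1
O(b) = √(43 + b)
O(w(-4)) - 47807 = √(43 + 1) - 47807 = √44 - 47807 = 2*√11 - 47807 = -47807 + 2*√11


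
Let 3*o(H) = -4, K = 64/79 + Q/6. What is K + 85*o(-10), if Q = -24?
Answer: -27616/237 ≈ -116.52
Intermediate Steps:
K = -252/79 (K = 64/79 - 24/6 = 64*(1/79) - 24*1/6 = 64/79 - 4 = -252/79 ≈ -3.1899)
o(H) = -4/3 (o(H) = (1/3)*(-4) = -4/3)
K + 85*o(-10) = -252/79 + 85*(-4/3) = -252/79 - 340/3 = -27616/237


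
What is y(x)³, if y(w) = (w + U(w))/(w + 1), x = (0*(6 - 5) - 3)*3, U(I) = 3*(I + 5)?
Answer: 9261/512 ≈ 18.088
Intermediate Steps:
U(I) = 15 + 3*I (U(I) = 3*(5 + I) = 15 + 3*I)
x = -9 (x = (0*1 - 3)*3 = (0 - 3)*3 = -3*3 = -9)
y(w) = (15 + 4*w)/(1 + w) (y(w) = (w + (15 + 3*w))/(w + 1) = (15 + 4*w)/(1 + w))
y(x)³ = ((15 + 4*(-9))/(1 - 9))³ = ((15 - 36)/(-8))³ = (-⅛*(-21))³ = (21/8)³ = 9261/512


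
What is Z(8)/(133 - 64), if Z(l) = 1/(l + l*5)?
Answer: 1/3312 ≈ 0.00030193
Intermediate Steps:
Z(l) = 1/(6*l) (Z(l) = 1/(l + 5*l) = 1/(6*l))
Z(8)/(133 - 64) = ((⅙)/8)/(133 - 64) = ((⅙)*(⅛))/69 = (1/69)*(1/48) = 1/3312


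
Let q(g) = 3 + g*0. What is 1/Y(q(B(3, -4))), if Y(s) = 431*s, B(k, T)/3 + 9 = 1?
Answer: 1/1293 ≈ 0.00077340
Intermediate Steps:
B(k, T) = -24 (B(k, T) = -27 + 3*1 = -27 + 3 = -24)
q(g) = 3 (q(g) = 3 + 0 = 3)
1/Y(q(B(3, -4))) = 1/(431*3) = 1/1293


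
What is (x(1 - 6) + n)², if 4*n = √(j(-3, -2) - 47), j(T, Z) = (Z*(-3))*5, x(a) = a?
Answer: (20 - I*√17)²/16 ≈ 23.938 - 10.308*I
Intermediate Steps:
j(T, Z) = -15*Z (j(T, Z) = -3*Z*5 = -15*Z)
n = I*√17/4 (n = √(-15*(-2) - 47)/4 = √(30 - 47)/4 = √(-17)/4 = (I*√17)/4 = I*√17/4 ≈ 1.0308*I)
(x(1 - 6) + n)² = ((1 - 6) + I*√17/4)² = (-5 + I*√17/4)²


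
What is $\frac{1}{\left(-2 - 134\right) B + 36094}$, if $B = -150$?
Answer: $\frac{1}{56494} \approx 1.7701 \cdot 10^{-5}$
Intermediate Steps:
$\frac{1}{\left(-2 - 134\right) B + 36094} = \frac{1}{\left(-2 - 134\right) \left(-150\right) + 36094} = \frac{1}{\left(-136\right) \left(-150\right) + 36094} = \frac{1}{20400 + 36094} = \frac{1}{56494}$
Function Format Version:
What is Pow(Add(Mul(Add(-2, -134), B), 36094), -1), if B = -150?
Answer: Rational(1, 56494) ≈ 1.7701e-5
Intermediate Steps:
Pow(Add(Mul(Add(-2, -134), B), 36094), -1) = Pow(Add(Mul(Add(-2, -134), -150), 36094), -1) = Pow(Add(Mul(-136, -150), 36094), -1) = Pow(Add(20400, 36094), -1) = Pow(56494, -1) = Rational(1, 56494)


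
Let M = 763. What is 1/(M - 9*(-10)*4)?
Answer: 1/1123 ≈ 0.00089047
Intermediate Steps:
1/(M - 9*(-10)*4) = 1/(763 - 9*(-10)*4) = 1/(763 + 90*4) = 1/(763 + 360) = 1/1123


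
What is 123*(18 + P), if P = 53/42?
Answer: 33169/14 ≈ 2369.2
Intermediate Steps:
P = 53/42 (P = 53*(1/42) = 53/42 ≈ 1.2619)
123*(18 + P) = 123*(18 + 53/42) = 123*(809/42) = 33169/14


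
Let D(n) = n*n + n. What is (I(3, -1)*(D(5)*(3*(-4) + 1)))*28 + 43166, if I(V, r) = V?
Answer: 15446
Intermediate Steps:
D(n) = n + n² (D(n) = n² + n = n + n²)
(I(3, -1)*(D(5)*(3*(-4) + 1)))*28 + 43166 = (3*((5*(1 + 5))*(3*(-4) + 1)))*28 + 43166 = (3*((5*6)*(-12 + 1)))*28 + 43166 = (3*(30*(-11)))*28 + 43166 = (3*(-330))*28 + 43166 = -990*28 + 43166 = -27720 + 43166 = 15446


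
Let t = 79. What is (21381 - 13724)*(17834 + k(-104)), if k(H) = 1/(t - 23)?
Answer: 7647084185/56 ≈ 1.3656e+8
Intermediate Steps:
k(H) = 1/56 (k(H) = 1/(79 - 23) = 1/56)
(21381 - 13724)*(17834 + k(-104)) = (21381 - 13724)*(17834 + 1/56) = 7657*(998705/56) = 7647084185/56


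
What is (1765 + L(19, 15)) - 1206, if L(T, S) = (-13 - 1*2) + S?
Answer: 559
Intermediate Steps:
L(T, S) = -15 + S (L(T, S) = (-13 - 2) + S = -15 + S)
(1765 + L(19, 15)) - 1206 = (1765 + (-15 + 15)) - 1206 = (1765 + 0) - 1206 = 1765 - 1206 = 559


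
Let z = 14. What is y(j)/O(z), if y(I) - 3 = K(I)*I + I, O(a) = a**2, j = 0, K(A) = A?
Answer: 3/196 ≈ 0.015306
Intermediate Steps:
y(I) = 3 + I + I**2 (y(I) = 3 + (I*I + I) = 3 + (I**2 + I) = 3 + (I + I**2) = 3 + I + I**2)
y(j)/O(z) = (3 + 0 + 0**2)/(14**2) = (3 + 0 + 0)/196 = 3*(1/196) = 3/196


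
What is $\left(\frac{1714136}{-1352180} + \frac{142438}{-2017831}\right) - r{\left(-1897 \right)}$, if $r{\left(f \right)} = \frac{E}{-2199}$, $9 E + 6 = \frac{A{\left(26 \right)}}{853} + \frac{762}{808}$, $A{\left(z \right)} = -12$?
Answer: $- \frac{2075697349718074351951}{1550729993489230638780} \approx -1.3385$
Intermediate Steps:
$E = - \frac{582509}{1033836}$ ($E = - \frac{2}{3} + \frac{- \frac{12}{853} + \frac{762}{808}}{9} = - \frac{2}{3} + \frac{\left(-12\right) \frac{1}{853} + 762 \cdot \frac{1}{808}}{9} = - \frac{2}{3} + \frac{- \frac{12}{853} + \frac{381}{404}}{9} = - \frac{2}{3} + \frac{1}{9} \cdot \frac{320145}{344612} = - \frac{2}{3} + \frac{106715}{1033836} = - \frac{582509}{1033836} \approx -0.56344$)
$r{\left(f \right)} = \frac{582509}{2273405364}$ ($r{\left(f \right)} = - \frac{582509}{1033836 \left(-2199\right)} = \left(- \frac{582509}{1033836}\right) \left(- \frac{1}{2199}\right) = \frac{582509}{2273405364}$)
$\left(\frac{1714136}{-1352180} + \frac{142438}{-2017831}\right) - r{\left(-1897 \right)} = \left(\frac{1714136}{-1352180} + \frac{142438}{-2017831}\right) - \frac{582509}{2273405364} = \left(1714136 \left(- \frac{1}{1352180}\right) + 142438 \left(- \frac{1}{2017831}\right)\right) - \frac{582509}{2273405364} = \left(- \frac{428534}{338045} - \frac{142438}{2017831}\right) - \frac{582509}{2273405364} = - \frac{912859643464}{682117680395} - \frac{582509}{2273405364} = - \frac{2075697349718074351951}{1550729993489230638780}$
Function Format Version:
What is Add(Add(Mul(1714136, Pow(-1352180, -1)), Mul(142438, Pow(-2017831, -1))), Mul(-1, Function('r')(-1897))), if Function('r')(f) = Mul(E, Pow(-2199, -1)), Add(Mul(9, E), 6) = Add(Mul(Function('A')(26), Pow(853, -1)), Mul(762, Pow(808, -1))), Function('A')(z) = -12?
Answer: Rational(-2075697349718074351951, 1550729993489230638780) ≈ -1.3385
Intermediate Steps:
E = Rational(-582509, 1033836) (E = Add(Rational(-2, 3), Mul(Rational(1, 9), Add(Mul(-12, Pow(853, -1)), Mul(762, Pow(808, -1))))) = Add(Rational(-2, 3), Mul(Rational(1, 9), Add(Mul(-12, Rational(1, 853)), Mul(762, Rational(1, 808))))) = Add(Rational(-2, 3), Mul(Rational(1, 9), Add(Rational(-12, 853), Rational(381, 404)))) = Add(Rational(-2, 3), Mul(Rational(1, 9), Rational(320145, 344612))) = Add(Rational(-2, 3), Rational(106715, 1033836)) = Rational(-582509, 1033836) ≈ -0.56344)
Function('r')(f) = Rational(582509, 2273405364) (Function('r')(f) = Mul(Rational(-582509, 1033836), Pow(-2199, -1)) = Mul(Rational(-582509, 1033836), Rational(-1, 2199)) = Rational(582509, 2273405364))
Add(Add(Mul(1714136, Pow(-1352180, -1)), Mul(142438, Pow(-2017831, -1))), Mul(-1, Function('r')(-1897))) = Add(Add(Mul(1714136, Pow(-1352180, -1)), Mul(142438, Pow(-2017831, -1))), Mul(-1, Rational(582509, 2273405364))) = Add(Add(Mul(1714136, Rational(-1, 1352180)), Mul(142438, Rational(-1, 2017831))), Rational(-582509, 2273405364)) = Add(Add(Rational(-428534, 338045), Rational(-142438, 2017831)), Rational(-582509, 2273405364)) = Add(Rational(-912859643464, 682117680395), Rational(-582509, 2273405364)) = Rational(-2075697349718074351951, 1550729993489230638780)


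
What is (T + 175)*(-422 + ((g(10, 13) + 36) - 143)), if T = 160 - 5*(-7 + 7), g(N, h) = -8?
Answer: -179895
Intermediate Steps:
T = 160 (T = 160 - 5*0 = 160 - 1*0 = 160 + 0 = 160)
(T + 175)*(-422 + ((g(10, 13) + 36) - 143)) = (160 + 175)*(-422 + ((-8 + 36) - 143)) = 335*(-422 + (28 - 143)) = 335*(-422 - 115) = 335*(-537) = -179895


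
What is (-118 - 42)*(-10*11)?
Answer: 17600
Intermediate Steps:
(-118 - 42)*(-10*11) = -160*(-110) = 17600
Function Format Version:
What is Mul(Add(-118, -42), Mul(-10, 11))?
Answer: 17600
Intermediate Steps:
Mul(Add(-118, -42), Mul(-10, 11)) = Mul(-160, -110) = 17600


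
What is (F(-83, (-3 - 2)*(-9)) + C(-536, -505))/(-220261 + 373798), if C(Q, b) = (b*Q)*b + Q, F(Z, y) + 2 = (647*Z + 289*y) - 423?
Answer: -136735057/153537 ≈ -890.57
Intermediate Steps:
F(Z, y) = -425 + 289*y + 647*Z (F(Z, y) = -2 + ((647*Z + 289*y) - 423) = -2 + ((289*y + 647*Z) - 423) = -2 + (-423 + 289*y + 647*Z) = -425 + 289*y + 647*Z)
C(Q, b) = Q + Q*b² (C(Q, b) = (Q*b)*b + Q = Q*b² + Q = Q + Q*b²)
(F(-83, (-3 - 2)*(-9)) + C(-536, -505))/(-220261 + 373798) = ((-425 + 289*((-3 - 2)*(-9)) + 647*(-83)) - 536*(1 + (-505)²))/(-220261 + 373798) = ((-425 + 289*(-5*(-9)) - 53701) - 536*(1 + 255025))/153537 = ((-425 + 289*45 - 53701) - 536*255026)*(1/153537) = ((-425 + 13005 - 53701) - 136693936)*(1/153537) = (-41121 - 136693936)*(1/153537) = -136735057*1/153537 = -136735057/153537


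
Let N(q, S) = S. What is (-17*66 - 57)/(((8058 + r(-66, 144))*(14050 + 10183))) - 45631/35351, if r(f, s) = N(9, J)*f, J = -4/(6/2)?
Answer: -9007693162187/6978358738318 ≈ -1.2908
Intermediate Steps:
J = -4/3 (J = -4/(6*(½)) = -4/3 ≈ -1.3333)
r(f, s) = -4*f/3
(-17*66 - 57)/(((8058 + r(-66, 144))*(14050 + 10183))) - 45631/35351 = (-17*66 - 57)/(((8058 - 4/3*(-66))*(14050 + 10183))) - 45631/35351 = (-1122 - 57)/(((8058 + 88)*24233)) - 45631*1/35351 = -1179/(8146*24233) - 45631/35351 = -1179/197402018 - 45631/35351 = -9007693162187/6978358738318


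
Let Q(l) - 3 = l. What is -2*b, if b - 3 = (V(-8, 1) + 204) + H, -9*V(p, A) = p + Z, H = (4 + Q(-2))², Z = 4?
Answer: -4184/9 ≈ -464.89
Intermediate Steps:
Q(l) = 3 + l
H = 25 (H = (4 + (3 - 2))² = (4 + 1)² = 5² = 25)
V(p, A) = -4/9 - p/9 (V(p, A) = -(p + 4)/9 = -(4 + p)/9 = -4/9 - p/9)
b = 2092/9 (b = 3 + (((-4/9 - ⅑*(-8)) + 204) + 25) = 3 + (((-4/9 + 8/9) + 204) + 25) = 3 + ((4/9 + 204) + 25) = 3 + (1840/9 + 25) = 3 + 2065/9 = 2092/9 ≈ 232.44)
-2*b = -2*2092/9 = -4184/9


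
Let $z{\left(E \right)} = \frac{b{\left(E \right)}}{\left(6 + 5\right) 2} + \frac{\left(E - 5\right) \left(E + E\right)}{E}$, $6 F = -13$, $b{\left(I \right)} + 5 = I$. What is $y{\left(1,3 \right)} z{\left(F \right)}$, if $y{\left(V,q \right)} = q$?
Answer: $- \frac{1935}{44} \approx -43.977$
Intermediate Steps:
$b{\left(I \right)} = -5 + I$
$F = - \frac{13}{6}$ ($F = \frac{1}{6} \left(-13\right) = - \frac{13}{6} \approx -2.1667$)
$z{\left(E \right)} = - \frac{225}{22} + \frac{45 E}{22}$ ($z{\left(E \right)} = \frac{-5 + E}{\left(6 + 5\right) 2} + \frac{\left(E - 5\right) \left(E + E\right)}{E} = \frac{-5 + E}{11 \cdot 2} + \frac{\left(-5 + E\right) 2 E}{E} = \frac{-5 + E}{22} + \frac{2 E \left(-5 + E\right)}{E} = \left(-5 + E\right) \frac{1}{22} + \left(-10 + 2 E\right) = \left(- \frac{5}{22} + \frac{E}{22}\right) + \left(-10 + 2 E\right) = - \frac{225}{22} + \frac{45 E}{22}$)
$y{\left(1,3 \right)} z{\left(F \right)} = 3 \left(- \frac{225}{22} + \frac{45}{22} \left(- \frac{13}{6}\right)\right) = 3 \left(- \frac{225}{22} - \frac{195}{44}\right) = 3 \left(- \frac{645}{44}\right) = - \frac{1935}{44}$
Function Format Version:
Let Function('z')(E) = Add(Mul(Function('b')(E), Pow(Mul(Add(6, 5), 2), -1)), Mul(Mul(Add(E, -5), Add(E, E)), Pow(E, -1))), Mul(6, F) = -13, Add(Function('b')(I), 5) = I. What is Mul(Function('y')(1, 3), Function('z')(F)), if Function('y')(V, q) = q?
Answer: Rational(-1935, 44) ≈ -43.977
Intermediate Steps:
Function('b')(I) = Add(-5, I)
F = Rational(-13, 6) (F = Mul(Rational(1, 6), -13) = Rational(-13, 6) ≈ -2.1667)
Function('z')(E) = Add(Rational(-225, 22), Mul(Rational(45, 22), E)) (Function('z')(E) = Add(Mul(Add(-5, E), Pow(Mul(Add(6, 5), 2), -1)), Mul(Mul(Add(E, -5), Add(E, E)), Pow(E, -1))) = Add(Mul(Add(-5, E), Pow(Mul(11, 2), -1)), Mul(Mul(Add(-5, E), Mul(2, E)), Pow(E, -1))) = Add(Mul(Add(-5, E), Pow(22, -1)), Mul(Mul(2, E, Add(-5, E)), Pow(E, -1))) = Add(Mul(Add(-5, E), Rational(1, 22)), Add(-10, Mul(2, E))) = Add(Add(Rational(-5, 22), Mul(Rational(1, 22), E)), Add(-10, Mul(2, E))) = Add(Rational(-225, 22), Mul(Rational(45, 22), E)))
Mul(Function('y')(1, 3), Function('z')(F)) = Mul(3, Add(Rational(-225, 22), Mul(Rational(45, 22), Rational(-13, 6)))) = Mul(3, Add(Rational(-225, 22), Rational(-195, 44))) = Mul(3, Rational(-645, 44)) = Rational(-1935, 44)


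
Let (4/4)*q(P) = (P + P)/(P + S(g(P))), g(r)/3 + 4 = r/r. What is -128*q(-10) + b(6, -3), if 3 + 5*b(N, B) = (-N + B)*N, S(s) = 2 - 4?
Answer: -3371/15 ≈ -224.73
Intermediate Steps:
g(r) = -9 (g(r) = -12 + 3*(r/r) = -12 + 3*1 = -12 + 3 = -9)
S(s) = -2
q(P) = 2*P/(-2 + P) (q(P) = (P + P)/(P - 2) = (2*P)/(-2 + P) = 2*P/(-2 + P))
b(N, B) = -3/5 + N*(B - N)/5 (b(N, B) = -3/5 + ((-N + B)*N)/5 = -3/5 + ((B - N)*N)/5 = -3/5 + (N*(B - N))/5 = -3/5 + N*(B - N)/5)
-128*q(-10) + b(6, -3) = -256*(-10)/(-2 - 10) + (-3/5 - 1/5*6**2 + (1/5)*(-3)*6) = -256*(-10)/(-12) + (-3/5 - 1/5*36 - 18/5) = -256*(-10)*(-1)/12 + (-3/5 - 36/5 - 18/5) = -128*5/3 - 57/5 = -640/3 - 57/5 = -3371/15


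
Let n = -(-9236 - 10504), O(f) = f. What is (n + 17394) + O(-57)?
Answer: 37077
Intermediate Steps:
n = 19740 (n = -1*(-19740) = 19740)
(n + 17394) + O(-57) = (19740 + 17394) - 57 = 37134 - 57 = 37077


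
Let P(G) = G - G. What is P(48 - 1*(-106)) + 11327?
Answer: 11327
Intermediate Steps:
P(G) = 0
P(48 - 1*(-106)) + 11327 = 0 + 11327 = 11327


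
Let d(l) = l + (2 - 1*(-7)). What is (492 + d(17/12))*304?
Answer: 458204/3 ≈ 1.5273e+5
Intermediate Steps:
d(l) = 9 + l (d(l) = l + (2 + 7) = l + 9 = 9 + l)
(492 + d(17/12))*304 = (492 + (9 + 17/12))*304 = (492 + 125/12)*304 = (6029/12)*304 = 458204/3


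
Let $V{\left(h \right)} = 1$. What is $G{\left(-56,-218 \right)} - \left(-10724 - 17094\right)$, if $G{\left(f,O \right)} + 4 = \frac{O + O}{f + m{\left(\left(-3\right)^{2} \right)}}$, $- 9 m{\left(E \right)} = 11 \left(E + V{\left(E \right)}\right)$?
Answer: $\frac{8540860}{307} \approx 27820.0$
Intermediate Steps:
$m{\left(E \right)} = - \frac{11}{9} - \frac{11 E}{9}$ ($m{\left(E \right)} = - \frac{11 \left(E + 1\right)}{9} = - \frac{11 \left(1 + E\right)}{9} = - \frac{11 + 11 E}{9} = - \frac{11}{9} - \frac{11 E}{9}$)
$G{\left(f,O \right)} = -4 + \frac{2 O}{- \frac{110}{9} + f}$ ($G{\left(f,O \right)} = -4 + \frac{O + O}{f - \left(\frac{11}{9} + \frac{11 \left(-3\right)^{2}}{9}\right)} = -4 + \frac{2 O}{f - \frac{110}{9}} = -4 + \frac{2 O}{- \frac{110}{9} + f}$)
$G{\left(-56,-218 \right)} - \left(-10724 - 17094\right) = \frac{2 \left(220 - -1008 + 9 \left(-218\right)\right)}{-110 + 9 \left(-56\right)} - \left(-10724 - 17094\right) = \frac{2 \left(220 + 1008 - 1962\right)}{-110 - 504} - -27818 = 2 \frac{1}{-614} \left(-734\right) + 27818 = 2 \left(- \frac{1}{614}\right) \left(-734\right) + 27818 = \frac{734}{307} + 27818 = \frac{8540860}{307}$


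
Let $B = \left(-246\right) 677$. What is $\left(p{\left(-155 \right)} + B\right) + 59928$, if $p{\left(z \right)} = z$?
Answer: $-106769$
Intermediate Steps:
$B = -166542$
$\left(p{\left(-155 \right)} + B\right) + 59928 = \left(-155 - 166542\right) + 59928 = -166697 + 59928 = -106769$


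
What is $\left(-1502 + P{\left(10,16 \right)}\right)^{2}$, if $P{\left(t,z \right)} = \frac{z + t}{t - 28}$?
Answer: $\frac{183087961}{81} \approx 2.2603 \cdot 10^{6}$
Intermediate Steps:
$P{\left(t,z \right)} = \frac{t + z}{-28 + t}$
$\left(-1502 + P{\left(10,16 \right)}\right)^{2} = \left(-1502 + \frac{10 + 16}{-28 + 10}\right)^{2} = \left(-1502 + \frac{1}{-18} \cdot 26\right)^{2} = \left(-1502 - \frac{13}{9}\right)^{2} = \left(- \frac{13531}{9}\right)^{2} = \frac{183087961}{81}$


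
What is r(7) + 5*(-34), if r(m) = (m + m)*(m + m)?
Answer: 26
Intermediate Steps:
r(m) = 4*m**2 (r(m) = (2*m)*(2*m) = 4*m**2)
r(7) + 5*(-34) = 4*7**2 + 5*(-34) = 4*49 - 170 = 196 - 170 = 26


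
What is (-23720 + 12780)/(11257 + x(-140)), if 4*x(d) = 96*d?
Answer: -10940/7897 ≈ -1.3853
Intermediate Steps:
x(d) = 24*d (x(d) = (96*d)/4 = 24*d)
(-23720 + 12780)/(11257 + x(-140)) = (-23720 + 12780)/(11257 + 24*(-140)) = -10940/(11257 - 3360) = -10940/7897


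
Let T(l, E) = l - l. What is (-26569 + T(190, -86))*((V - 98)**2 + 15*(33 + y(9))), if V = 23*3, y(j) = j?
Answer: -39082999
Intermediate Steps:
T(l, E) = 0
V = 69
(-26569 + T(190, -86))*((V - 98)**2 + 15*(33 + y(9))) = (-26569 + 0)*((69 - 98)**2 + 15*(33 + 9)) = -26569*((-29)**2 + 15*42) = -26569*(841 + 630) = -26569*1471 = -39082999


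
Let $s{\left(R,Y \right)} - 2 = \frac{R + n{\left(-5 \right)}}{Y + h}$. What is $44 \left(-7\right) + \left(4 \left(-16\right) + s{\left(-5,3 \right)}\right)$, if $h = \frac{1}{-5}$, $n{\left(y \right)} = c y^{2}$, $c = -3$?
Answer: $- \frac{2790}{7} \approx -398.57$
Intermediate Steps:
$n{\left(y \right)} = - 3 y^{2}$
$h = - \frac{1}{5} \approx -0.2$
$s{\left(R,Y \right)} = 2 + \frac{-75 + R}{- \frac{1}{5} + Y}$ ($s{\left(R,Y \right)} = 2 + \frac{R - 3 \left(-5\right)^{2}}{Y - \frac{1}{5}} = 2 + \frac{R - 75}{- \frac{1}{5} + Y} = 2 + \frac{-75 + R}{- \frac{1}{5} + Y}$)
$44 \left(-7\right) + \left(4 \left(-16\right) + s{\left(-5,3 \right)}\right) = 44 \left(-7\right) + \left(4 \left(-16\right) + \frac{-377 + 5 \left(-5\right) + 10 \cdot 3}{-1 + 5 \cdot 3}\right) = -308 - \left(64 - \frac{-377 - 25 + 30}{-1 + 15}\right) = -308 - \left(64 - \frac{1}{14} \left(-372\right)\right) = -308 + \left(-64 + \frac{1}{14} \left(-372\right)\right) = -308 - \frac{634}{7} = - \frac{2790}{7}$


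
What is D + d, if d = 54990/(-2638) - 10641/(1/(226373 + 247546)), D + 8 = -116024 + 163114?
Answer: -6651618098538/1319 ≈ -5.0429e+9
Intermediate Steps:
D = 47082 (D = -8 + (-116024 + 163114) = -8 + 47090 = 47082)
d = -6651680199696/1319 (d = 54990*(-1/2638) - 10641/(1/473919) = -27495/1319 - 10641/1/473919 = -27495/1319 - 10641*473919 = -27495/1319 - 5042972079 = -6651680199696/1319 ≈ -5.0430e+9)
D + d = 47082 - 6651680199696/1319 = -6651618098538/1319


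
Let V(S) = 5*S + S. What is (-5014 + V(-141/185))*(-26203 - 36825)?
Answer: 58517464208/185 ≈ 3.1631e+8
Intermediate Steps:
V(S) = 6*S
(-5014 + V(-141/185))*(-26203 - 36825) = (-5014 + 6*(-141/185))*(-26203 - 36825) = (-5014 + 6*(-141*1/185))*(-63028) = (-5014 + 6*(-141/185))*(-63028) = (-5014 - 846/185)*(-63028) = -928436/185*(-63028) = 58517464208/185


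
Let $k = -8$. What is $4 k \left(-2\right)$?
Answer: $64$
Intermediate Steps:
$4 k \left(-2\right) = 4 \left(-8\right) \left(-2\right) = \left(-32\right) \left(-2\right) = 64$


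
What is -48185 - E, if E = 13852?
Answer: -62037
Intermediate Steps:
-48185 - E = -48185 - 1*13852 = -48185 - 13852 = -62037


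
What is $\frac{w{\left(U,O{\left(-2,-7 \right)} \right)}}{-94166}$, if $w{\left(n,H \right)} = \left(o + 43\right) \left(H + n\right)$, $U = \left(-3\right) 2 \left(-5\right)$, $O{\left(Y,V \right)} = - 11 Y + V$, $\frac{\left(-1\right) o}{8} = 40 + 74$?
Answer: $\frac{39105}{94166} \approx 0.41528$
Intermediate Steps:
$o = -912$ ($o = - 8 \left(40 + 74\right) = \left(-8\right) 114 = -912$)
$O{\left(Y,V \right)} = V - 11 Y$
$U = 30$ ($U = \left(-6\right) \left(-5\right) = 30$)
$w{\left(n,H \right)} = - 869 H - 869 n$ ($w{\left(n,H \right)} = \left(-912 + 43\right) \left(H + n\right) = - 869 \left(H + n\right) = - 869 H - 869 n$)
$\frac{w{\left(U,O{\left(-2,-7 \right)} \right)}}{-94166} = \frac{- 869 \left(-7 - -22\right) - 26070}{-94166} = \left(- 869 \left(-7 + 22\right) - 26070\right) \left(- \frac{1}{94166}\right) = \left(\left(-869\right) 15 - 26070\right) \left(- \frac{1}{94166}\right) = \left(-13035 - 26070\right) \left(- \frac{1}{94166}\right) = \left(-39105\right) \left(- \frac{1}{94166}\right) = \frac{39105}{94166}$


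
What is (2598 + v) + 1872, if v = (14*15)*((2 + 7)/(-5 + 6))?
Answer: 6360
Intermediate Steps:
v = 1890 (v = 210*(9/1) = 210*(9*1) = 210*9 = 1890)
(2598 + v) + 1872 = (2598 + 1890) + 1872 = 4488 + 1872 = 6360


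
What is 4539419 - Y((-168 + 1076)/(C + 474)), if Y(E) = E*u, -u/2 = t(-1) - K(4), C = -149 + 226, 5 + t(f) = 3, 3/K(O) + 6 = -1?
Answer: 17508519107/3857 ≈ 4.5394e+6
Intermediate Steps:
K(O) = -3/7 (K(O) = 3/(-6 - 1) = 3/(-7) = 3*(-1/7) = -3/7)
t(f) = -2 (t(f) = -5 + 3 = -2)
C = 77
u = 22/7 (u = -2*(-2 - 1*(-3/7)) = -2*(-2 + 3/7) = -2*(-11/7) = 22/7 ≈ 3.1429)
Y(E) = 22*E/7 (Y(E) = E*(22/7) = 22*E/7)
4539419 - Y((-168 + 1076)/(C + 474)) = 4539419 - 22*(-168 + 1076)/(77 + 474)/7 = 4539419 - 22*908/551/7 = 4539419 - 22*908*(1/551)/7 = 4539419 - 22*908/(7*551) = 4539419 - 1*19976/3857 = 4539419 - 19976/3857 = 17508519107/3857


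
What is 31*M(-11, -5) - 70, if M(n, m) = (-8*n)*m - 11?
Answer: -14051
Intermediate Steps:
M(n, m) = -11 - 8*m*n (M(n, m) = -8*m*n - 11 = -11 - 8*m*n)
31*M(-11, -5) - 70 = 31*(-11 - 8*(-5)*(-11)) - 70 = 31*(-11 - 440) - 70 = 31*(-451) - 70 = -13981 - 70 = -14051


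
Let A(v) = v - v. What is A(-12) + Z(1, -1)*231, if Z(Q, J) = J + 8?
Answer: 1617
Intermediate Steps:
Z(Q, J) = 8 + J
A(v) = 0
A(-12) + Z(1, -1)*231 = 0 + (8 - 1)*231 = 0 + 7*231 = 0 + 1617 = 1617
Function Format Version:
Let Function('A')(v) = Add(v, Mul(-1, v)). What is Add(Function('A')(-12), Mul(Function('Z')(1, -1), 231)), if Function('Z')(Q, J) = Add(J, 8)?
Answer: 1617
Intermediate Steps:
Function('Z')(Q, J) = Add(8, J)
Function('A')(v) = 0
Add(Function('A')(-12), Mul(Function('Z')(1, -1), 231)) = Add(0, Mul(Add(8, -1), 231)) = Add(0, Mul(7, 231)) = Add(0, 1617) = 1617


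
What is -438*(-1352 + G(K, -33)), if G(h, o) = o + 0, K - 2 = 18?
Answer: 606630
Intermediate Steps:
K = 20 (K = 2 + 18 = 20)
G(h, o) = o
-438*(-1352 + G(K, -33)) = -438*(-1352 - 33) = -438*(-1385) = 606630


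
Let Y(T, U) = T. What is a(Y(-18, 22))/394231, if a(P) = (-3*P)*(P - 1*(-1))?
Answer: -918/394231 ≈ -0.0023286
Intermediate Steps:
a(P) = -3*P*(1 + P) (a(P) = (-3*P)*(P + 1) = (-3*P)*(1 + P) = -3*P*(1 + P))
a(Y(-18, 22))/394231 = -3*(-18)*(1 - 18)/394231 = -3*(-18)*(-17)*(1/394231) = -918*1/394231 = -918/394231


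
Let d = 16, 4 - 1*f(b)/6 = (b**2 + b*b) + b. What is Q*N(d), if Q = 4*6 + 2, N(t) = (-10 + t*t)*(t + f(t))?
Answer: -20006688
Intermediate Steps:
f(b) = 24 - 12*b**2 - 6*b (f(b) = 24 - 6*((b**2 + b*b) + b) = 24 - 6*((b**2 + b**2) + b) = 24 - 6*(2*b**2 + b) = 24 - 6*(b + 2*b**2) = 24 + (-12*b**2 - 6*b) = 24 - 12*b**2 - 6*b)
N(t) = (-10 + t**2)*(24 - 12*t**2 - 5*t) (N(t) = (-10 + t*t)*(t + (24 - 12*t**2 - 6*t)) = (-10 + t**2)*(24 - 12*t**2 - 5*t))
Q = 26 (Q = 24 + 2 = 26)
Q*N(d) = 26*(-240 - 12*16**4 - 5*16**3 + 50*16 + 144*16**2) = 26*(-240 - 12*65536 - 5*4096 + 800 + 144*256) = 26*(-240 - 786432 - 20480 + 800 + 36864) = 26*(-769488) = -20006688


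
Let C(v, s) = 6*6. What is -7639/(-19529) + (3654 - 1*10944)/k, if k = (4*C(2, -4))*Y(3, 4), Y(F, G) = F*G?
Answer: -2391967/624928 ≈ -3.8276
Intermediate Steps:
C(v, s) = 36
k = 1728 (k = (4*36)*(3*4) = 144*12 = 1728)
-7639/(-19529) + (3654 - 1*10944)/k = -7639/(-19529) + (3654 - 1*10944)/1728 = -7639*(-1/19529) + (3654 - 10944)*(1/1728) = 7639/19529 - 7290*1/1728 = 7639/19529 - 135/32 = -2391967/624928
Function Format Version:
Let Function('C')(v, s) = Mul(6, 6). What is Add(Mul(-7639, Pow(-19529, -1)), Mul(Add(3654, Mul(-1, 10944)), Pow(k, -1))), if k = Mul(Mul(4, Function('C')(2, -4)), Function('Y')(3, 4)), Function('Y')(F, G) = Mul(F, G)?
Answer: Rational(-2391967, 624928) ≈ -3.8276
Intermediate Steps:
Function('C')(v, s) = 36
k = 1728 (k = Mul(Mul(4, 36), Mul(3, 4)) = Mul(144, 12) = 1728)
Add(Mul(-7639, Pow(-19529, -1)), Mul(Add(3654, Mul(-1, 10944)), Pow(k, -1))) = Add(Mul(-7639, Pow(-19529, -1)), Mul(Add(3654, Mul(-1, 10944)), Pow(1728, -1))) = Add(Mul(-7639, Rational(-1, 19529)), Mul(Add(3654, -10944), Rational(1, 1728))) = Add(Rational(7639, 19529), Mul(-7290, Rational(1, 1728))) = Add(Rational(7639, 19529), Rational(-135, 32)) = Rational(-2391967, 624928)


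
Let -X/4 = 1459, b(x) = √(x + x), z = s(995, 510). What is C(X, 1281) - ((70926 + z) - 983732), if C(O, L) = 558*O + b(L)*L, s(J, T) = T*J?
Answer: -2851132 + 1281*√2562 ≈ -2.7863e+6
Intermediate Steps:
s(J, T) = J*T
z = 507450 (z = 995*510 = 507450)
b(x) = √2*√x (b(x) = √(2*x) = √2*√x)
X = -5836 (X = -4*1459 = -5836)
C(O, L) = 558*O + √2*L^(3/2) (C(O, L) = 558*O + (√2*√L)*L = 558*O + √2*L^(3/2))
C(X, 1281) - ((70926 + z) - 983732) = (558*(-5836) + √2*1281^(3/2)) - ((70926 + 507450) - 983732) = (-3256488 + √2*(1281*√1281)) - (578376 - 983732) = (-3256488 + 1281*√2562) - 1*(-405356) = (-3256488 + 1281*√2562) + 405356 = -2851132 + 1281*√2562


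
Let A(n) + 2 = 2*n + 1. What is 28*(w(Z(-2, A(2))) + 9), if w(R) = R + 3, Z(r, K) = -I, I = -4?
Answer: 448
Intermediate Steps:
A(n) = -1 + 2*n (A(n) = -2 + (2*n + 1) = -2 + (1 + 2*n) = -1 + 2*n)
Z(r, K) = 4 (Z(r, K) = -1*(-4) = 4)
w(R) = 3 + R
28*(w(Z(-2, A(2))) + 9) = 28*((3 + 4) + 9) = 28*(7 + 9) = 28*16 = 448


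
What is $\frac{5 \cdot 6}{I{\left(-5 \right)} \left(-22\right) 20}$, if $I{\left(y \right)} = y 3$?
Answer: $\frac{1}{220} \approx 0.0045455$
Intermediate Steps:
$I{\left(y \right)} = 3 y$
$\frac{5 \cdot 6}{I{\left(-5 \right)} \left(-22\right) 20} = \frac{5 \cdot 6}{3 \left(-5\right) \left(-22\right) 20} = \frac{30}{\left(-15\right) \left(-22\right) 20} = \frac{30}{330 \cdot 20} = \frac{30}{6600} = 30 \cdot \frac{1}{6600} = \frac{1}{220}$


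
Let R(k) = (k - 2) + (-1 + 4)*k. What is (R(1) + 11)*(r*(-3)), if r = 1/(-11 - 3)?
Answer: 39/14 ≈ 2.7857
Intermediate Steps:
r = -1/14 (r = 1/(-14) = -1/14 ≈ -0.071429)
R(k) = -2 + 4*k (R(k) = (-2 + k) + 3*k = -2 + 4*k)
(R(1) + 11)*(r*(-3)) = ((-2 + 4*1) + 11)*(-1/14*(-3)) = ((-2 + 4) + 11)*(3/14) = (2 + 11)*(3/14) = 13*(3/14) = 39/14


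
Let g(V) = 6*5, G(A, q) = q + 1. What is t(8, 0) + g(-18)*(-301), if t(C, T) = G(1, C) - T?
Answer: -9021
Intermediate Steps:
G(A, q) = 1 + q
t(C, T) = 1 + C - T (t(C, T) = (1 + C) - T = 1 + C - T)
g(V) = 30
t(8, 0) + g(-18)*(-301) = (1 + 8 - 1*0) + 30*(-301) = (1 + 8 + 0) - 9030 = 9 - 9030 = -9021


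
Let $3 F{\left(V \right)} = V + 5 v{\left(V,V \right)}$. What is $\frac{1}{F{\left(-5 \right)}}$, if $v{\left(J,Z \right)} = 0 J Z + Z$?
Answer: $- \frac{1}{10} \approx -0.1$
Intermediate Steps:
$v{\left(J,Z \right)} = Z$ ($v{\left(J,Z \right)} = 0 Z + Z = 0 + Z = Z$)
$F{\left(V \right)} = 2 V$ ($F{\left(V \right)} = \frac{V + 5 V}{3} = \frac{6 V}{3} = 2 V$)
$\frac{1}{F{\left(-5 \right)}} = \frac{1}{2 \left(-5\right)} = \frac{1}{-10} = - \frac{1}{10}$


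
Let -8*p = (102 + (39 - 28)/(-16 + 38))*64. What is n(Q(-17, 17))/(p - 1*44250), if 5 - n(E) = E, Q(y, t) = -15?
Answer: -2/4507 ≈ -0.00044375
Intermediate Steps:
p = -820 (p = -(102 + (39 - 28)/(-16 + 38))*64/8 = -(102 + 11/22)*64/8 = -(102 + 11*(1/22))*64/8 = -(102 + ½)*64/8 = -205*64/16 = -⅛*6560 = -820)
n(E) = 5 - E
n(Q(-17, 17))/(p - 1*44250) = (5 - 1*(-15))/(-820 - 1*44250) = (5 + 15)/(-820 - 44250) = 20/(-45070) = 20*(-1/45070) = -2/4507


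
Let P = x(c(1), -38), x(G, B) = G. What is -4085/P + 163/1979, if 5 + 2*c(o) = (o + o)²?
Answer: 16168593/1979 ≈ 8170.1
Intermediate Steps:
c(o) = -5/2 + 2*o² (c(o) = -5/2 + (o + o)²/2 = -5/2 + (2*o)²/2 = -5/2 + (4*o²)/2 = -5/2 + 2*o²)
P = -½ (P = -5/2 + 2*1² = -5/2 + 2*1 = -5/2 + 2 = -½ ≈ -0.50000)
-4085/P + 163/1979 = -4085/(-½) + 163/1979 = -4085*(-2) + 163*(1/1979) = 8170 + 163/1979 = 16168593/1979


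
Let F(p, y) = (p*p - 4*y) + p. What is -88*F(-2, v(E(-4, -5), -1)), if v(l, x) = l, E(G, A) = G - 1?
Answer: -1936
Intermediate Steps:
E(G, A) = -1 + G
F(p, y) = p + p**2 - 4*y (F(p, y) = (p**2 - 4*y) + p = p + p**2 - 4*y)
-88*F(-2, v(E(-4, -5), -1)) = -88*(-2 + (-2)**2 - 4*(-1 - 4)) = -88*(-2 + 4 - 4*(-5)) = -88*(-2 + 4 + 20) = -88*22 = -1936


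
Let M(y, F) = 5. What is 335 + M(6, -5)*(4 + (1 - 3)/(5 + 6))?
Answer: 3895/11 ≈ 354.09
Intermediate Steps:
335 + M(6, -5)*(4 + (1 - 3)/(5 + 6)) = 335 + 5*(4 + (1 - 3)/(5 + 6)) = 335 + 5*(4 - 2/11) = 335 + 5*(42/11) = 335 + 210/11 = 3895/11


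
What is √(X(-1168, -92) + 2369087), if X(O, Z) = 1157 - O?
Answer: 2*√592853 ≈ 1539.9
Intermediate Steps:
√(X(-1168, -92) + 2369087) = √((1157 - 1*(-1168)) + 2369087) = √((1157 + 1168) + 2369087) = √(2325 + 2369087) = √2371412 = 2*√592853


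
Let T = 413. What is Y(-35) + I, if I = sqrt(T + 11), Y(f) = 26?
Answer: 26 + 2*sqrt(106) ≈ 46.591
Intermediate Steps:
I = 2*sqrt(106) (I = sqrt(413 + 11) = sqrt(424) = 2*sqrt(106) ≈ 20.591)
Y(-35) + I = 26 + 2*sqrt(106)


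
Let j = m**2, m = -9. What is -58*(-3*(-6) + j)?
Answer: -5742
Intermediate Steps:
j = 81 (j = (-9)**2 = 81)
-58*(-3*(-6) + j) = -58*(-3*(-6) + 81) = -58*(18 + 81) = -58*99 = -5742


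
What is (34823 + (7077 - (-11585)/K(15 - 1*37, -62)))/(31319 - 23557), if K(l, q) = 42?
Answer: 253055/46572 ≈ 5.4336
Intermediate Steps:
(34823 + (7077 - (-11585)/K(15 - 1*37, -62)))/(31319 - 23557) = (34823 + (7077 - (-11585)/42))/(31319 - 23557) = (34823 + (7077 - (-11585)/42))/7762 = (34823 + (7077 - 1*(-1655/6)))*(1/7762) = (34823 + (7077 + 1655/6))*(1/7762) = (34823 + 44117/6)*(1/7762) = (253055/6)*(1/7762) = 253055/46572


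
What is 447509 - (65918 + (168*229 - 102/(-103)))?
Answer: 35341155/103 ≈ 3.4312e+5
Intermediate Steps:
447509 - (65918 + (168*229 - 102/(-103))) = 447509 - (65918 + (38472 - 102*(-1/103))) = 447509 - (65918 + (38472 + 102/103)) = 447509 - (65918 + 3962718/103) = 447509 - 1*10752272/103 = 447509 - 10752272/103 = 35341155/103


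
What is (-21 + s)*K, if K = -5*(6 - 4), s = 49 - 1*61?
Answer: 330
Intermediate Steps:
s = -12 (s = 49 - 61 = -12)
K = -10 (K = -5*2 = -10)
(-21 + s)*K = (-21 - 12)*(-10) = -33*(-10) = 330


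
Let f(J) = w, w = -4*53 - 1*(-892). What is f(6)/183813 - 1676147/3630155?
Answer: -305629103111/667269681015 ≈ -0.45803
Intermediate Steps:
w = 680 (w = -212 + 892 = 680)
f(J) = 680
f(6)/183813 - 1676147/3630155 = 680/183813 - 1676147/3630155 = -305629103111/667269681015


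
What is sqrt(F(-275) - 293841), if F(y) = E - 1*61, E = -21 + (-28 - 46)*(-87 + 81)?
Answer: I*sqrt(293479) ≈ 541.74*I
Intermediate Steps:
E = 423 (E = -21 - 74*(-6) = -21 + 444 = 423)
F(y) = 362 (F(y) = 423 - 1*61 = 423 - 61 = 362)
sqrt(F(-275) - 293841) = sqrt(362 - 293841) = sqrt(-293479) = I*sqrt(293479)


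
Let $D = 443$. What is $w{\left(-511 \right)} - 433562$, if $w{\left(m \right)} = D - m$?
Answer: $-432608$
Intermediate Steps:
$w{\left(m \right)} = 443 - m$
$w{\left(-511 \right)} - 433562 = \left(443 - -511\right) - 433562 = \left(443 + 511\right) - 433562 = 954 - 433562 = -432608$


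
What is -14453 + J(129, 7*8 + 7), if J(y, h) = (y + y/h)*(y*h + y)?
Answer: 7472333/7 ≈ 1.0675e+6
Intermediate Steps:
J(y, h) = (y + h*y)*(y + y/h) (J(y, h) = (y + y/h)*(h*y + y) = (y + y/h)*(y + h*y) = (y + h*y)*(y + y/h))
-14453 + J(129, 7*8 + 7) = -14453 + 129²*(1 + (7*8 + 7))²/(7*8 + 7) = -14453 + 16641*(1 + (56 + 7))²/(56 + 7) = -14453 + 16641*(1 + 63)²/63 = -14453 + (1/63)*16641*64² = -14453 + (1/63)*16641*4096 = -14453 + 7573504/7 = 7472333/7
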